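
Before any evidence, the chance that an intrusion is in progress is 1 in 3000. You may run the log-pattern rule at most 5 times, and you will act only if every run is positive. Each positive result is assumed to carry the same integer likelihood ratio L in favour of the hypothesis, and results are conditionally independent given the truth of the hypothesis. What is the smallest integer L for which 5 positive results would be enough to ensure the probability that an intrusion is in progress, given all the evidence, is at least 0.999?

20

Prior odds = (1/3000)/(2999/3000) = 1/2999.
Target odds = 0.999/0.001 = 999.
Need L⁵ ≥ 999 ÷ (1/2999) = 2996001.
19⁵ = 2476099 < 2996001 ≤ 3200000 = 20⁵, so L = 20.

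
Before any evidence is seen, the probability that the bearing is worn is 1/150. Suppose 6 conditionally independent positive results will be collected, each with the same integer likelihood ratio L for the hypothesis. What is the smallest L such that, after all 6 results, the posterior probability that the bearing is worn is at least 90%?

Prior odds = (1/150)/(149/150) = 1/149.
Target odds = 0.9/0.1 = 9.
Need L⁶ ≥ 9 ÷ (1/149) = 1341.
3⁶ = 729 < 1341 ≤ 4096 = 4⁶, so L = 4.

4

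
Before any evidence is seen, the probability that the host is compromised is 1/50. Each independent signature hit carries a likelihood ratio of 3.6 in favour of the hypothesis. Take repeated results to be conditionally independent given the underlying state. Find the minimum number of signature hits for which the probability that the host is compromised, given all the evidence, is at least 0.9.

Prior odds: 0.02 ÷ 0.98 = 1/49.
Likelihood ratio per signature hit = 3.6.
Target odds: 0.9 ÷ 0.1 = 9.
Need (1/49) × 3.6ⁿ ≥ 9, i.e. 3.6ⁿ ≥ 441.
3.6⁴ = 167.9616 falls short of 441 but 3.6⁵ = 604.66176 reaches it, so n = 5.

5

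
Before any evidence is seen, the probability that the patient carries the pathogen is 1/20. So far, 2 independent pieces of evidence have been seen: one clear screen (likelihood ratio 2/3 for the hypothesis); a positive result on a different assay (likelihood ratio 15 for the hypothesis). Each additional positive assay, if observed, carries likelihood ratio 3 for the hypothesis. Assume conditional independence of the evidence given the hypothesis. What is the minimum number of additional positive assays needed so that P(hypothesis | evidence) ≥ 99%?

5

Prior odds = 0.05/0.95 = 1/19.
Combined Bayes factor of the evidence already in hand = (2/3) × 15 = 10.
Odds after that evidence = (1/19) × 10 = 10/19.
Target odds = 0.99/0.01 = 99.
Need 3ⁿ ≥ 99 ÷ (10/19) = 188.1.
3⁴ = 81 falls short of 188.1 but 3⁵ = 243 reaches it, so n = 5.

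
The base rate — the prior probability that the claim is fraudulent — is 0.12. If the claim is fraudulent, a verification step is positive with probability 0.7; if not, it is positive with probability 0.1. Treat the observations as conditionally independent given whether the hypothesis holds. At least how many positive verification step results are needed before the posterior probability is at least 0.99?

Prior odds: 0.12 ÷ 0.88 = 3/22.
Likelihood ratio of a positive = 0.7/0.1 = 7.
Target posterior odds = 0.99/0.01 = 99.
Require 7ⁿ ≥ 99 ÷ (3/22) = 726.
7³ = 343 falls short of 726 but 7⁴ = 2401 reaches it, so n = 4.

4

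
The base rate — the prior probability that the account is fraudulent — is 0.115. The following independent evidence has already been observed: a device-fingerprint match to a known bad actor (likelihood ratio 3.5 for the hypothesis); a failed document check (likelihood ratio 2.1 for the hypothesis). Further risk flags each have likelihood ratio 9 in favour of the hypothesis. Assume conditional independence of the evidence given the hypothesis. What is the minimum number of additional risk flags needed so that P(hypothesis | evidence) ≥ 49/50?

Prior odds = 0.115/0.885 = 23/177.
Combined Bayes factor of the evidence already in hand = 3.5 × 2.1 = 7.35.
Odds after that evidence = (23/177) × 7.35 = 1127/1180.
Target odds = 0.98/0.02 = 49.
Need 9ⁿ ≥ 49 ÷ (1127/1180) = 1180/23.
9¹ = 9 falls short of 1180/23 but 9² = 81 reaches it, so n = 2.

2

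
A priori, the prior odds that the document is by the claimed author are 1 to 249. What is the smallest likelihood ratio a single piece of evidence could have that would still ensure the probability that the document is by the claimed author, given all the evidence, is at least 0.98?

Prior odds = 1/249.
Target odds = 0.98/0.02 = 49.
Required Bayes factor = 49 ÷ (1/249) = 12201.

12201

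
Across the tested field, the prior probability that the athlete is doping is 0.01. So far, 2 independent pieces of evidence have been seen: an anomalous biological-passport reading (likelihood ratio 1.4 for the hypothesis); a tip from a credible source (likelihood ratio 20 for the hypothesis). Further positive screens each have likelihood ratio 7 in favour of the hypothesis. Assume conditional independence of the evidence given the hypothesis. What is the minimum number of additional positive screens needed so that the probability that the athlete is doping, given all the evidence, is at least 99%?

Prior odds = 0.01/0.99 = 1/99.
Combined Bayes factor of the evidence already in hand = 1.4 × 20 = 28.
Odds after that evidence = (1/99) × 28 = 28/99.
Target odds = 0.99/0.01 = 99.
Need 7ⁿ ≥ 99 ÷ (28/99) = 9801/28.
7³ = 343 falls short of 9801/28 but 7⁴ = 2401 reaches it, so n = 4.

4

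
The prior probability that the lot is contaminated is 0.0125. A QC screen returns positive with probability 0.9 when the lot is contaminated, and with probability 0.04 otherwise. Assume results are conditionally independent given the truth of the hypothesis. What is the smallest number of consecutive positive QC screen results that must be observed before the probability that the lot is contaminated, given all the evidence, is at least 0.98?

Prior odds = 0.0125/0.9875 = 1/79.
Likelihood ratio of a positive result = 0.9/0.04 = 22.5.
Target odds: 0.98 ÷ 0.02 = 49.
Require 22.5ⁿ ≥ 49 ÷ (1/79) = 3871.
22.5² = 506.25 falls short of 3871 but 22.5³ = 11390.625 reaches it, so n = 3.

3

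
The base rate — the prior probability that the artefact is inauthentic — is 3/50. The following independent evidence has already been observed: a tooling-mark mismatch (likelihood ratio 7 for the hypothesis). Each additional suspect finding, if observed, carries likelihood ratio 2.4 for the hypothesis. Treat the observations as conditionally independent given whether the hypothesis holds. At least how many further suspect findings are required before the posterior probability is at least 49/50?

Prior odds = 0.06/0.94 = 3/47.
Bayes factor of the evidence already in hand = 7.
Odds after that evidence = (3/47) × 7 = 21/47.
Target odds = 0.98/0.02 = 49.
Need 2.4ⁿ ≥ 49 ÷ (21/47) = 329/3.
2.4⁵ = 79.62624 falls short of 329/3 but 2.4⁶ = 2985984/15625 reaches it, so n = 6.

6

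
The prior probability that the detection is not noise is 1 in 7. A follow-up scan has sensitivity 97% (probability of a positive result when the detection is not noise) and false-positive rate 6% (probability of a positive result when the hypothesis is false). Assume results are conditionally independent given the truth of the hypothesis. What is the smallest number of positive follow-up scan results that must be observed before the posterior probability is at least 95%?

Prior odds = (1/7)/(6/7) = 1/6.
Likelihood ratio of a positive result = 0.97/0.06 = 97/6.
Target posterior odds = 0.95/0.05 = 19.
Need (1/6) × (97/6)ⁿ ≥ 19, i.e. (97/6)ⁿ ≥ 114.
(97/6)¹ = 97/6 falls short of 114 but (97/6)² = 9409/36 reaches it, so n = 2.

2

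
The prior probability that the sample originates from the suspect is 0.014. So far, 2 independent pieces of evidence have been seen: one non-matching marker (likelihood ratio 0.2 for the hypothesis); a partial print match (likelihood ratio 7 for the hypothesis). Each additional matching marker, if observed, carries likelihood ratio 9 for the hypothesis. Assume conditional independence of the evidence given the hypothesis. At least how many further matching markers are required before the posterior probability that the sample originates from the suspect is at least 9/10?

3

Prior odds = 0.014/0.986 = 7/493.
Combined Bayes factor of the evidence already in hand = 0.2 × 7 = 1.4.
Odds after that evidence = (7/493) × 1.4 = 49/2465.
Target odds = 0.9/0.1 = 9.
Need 9ⁿ ≥ 9 ÷ (49/2465) = 22185/49.
9² = 81 falls short of 22185/49 but 9³ = 729 reaches it, so n = 3.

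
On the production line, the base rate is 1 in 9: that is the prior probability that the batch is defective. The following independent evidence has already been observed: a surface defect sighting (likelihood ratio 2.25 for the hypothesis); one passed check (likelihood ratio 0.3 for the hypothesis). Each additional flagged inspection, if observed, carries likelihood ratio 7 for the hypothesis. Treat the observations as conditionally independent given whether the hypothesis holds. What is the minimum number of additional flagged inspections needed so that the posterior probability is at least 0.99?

4

Prior odds = (1/9)/(8/9) = 0.125.
Combined Bayes factor of the evidence already in hand = 2.25 × 0.3 = 0.675.
Odds after that evidence = 0.125 × 0.675 = 0.084375.
Target odds = 0.99/0.01 = 99.
Need 7ⁿ ≥ 99 ÷ 0.084375 = 3520/3.
7³ = 343 falls short of 3520/3 but 7⁴ = 2401 reaches it, so n = 4.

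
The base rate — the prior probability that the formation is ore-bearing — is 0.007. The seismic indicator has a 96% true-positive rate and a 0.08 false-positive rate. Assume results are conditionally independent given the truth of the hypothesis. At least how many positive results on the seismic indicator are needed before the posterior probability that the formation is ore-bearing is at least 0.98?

Prior odds: 0.007 ÷ 0.993 = 7/993.
Likelihood ratio of a positive result = 0.96/0.08 = 12.
Target odds: 0.98 ÷ 0.02 = 49.
Require 12ⁿ ≥ 49 ÷ (7/993) = 6951.
12³ = 1728 falls short of 6951 but 12⁴ = 20736 reaches it, so n = 4.

4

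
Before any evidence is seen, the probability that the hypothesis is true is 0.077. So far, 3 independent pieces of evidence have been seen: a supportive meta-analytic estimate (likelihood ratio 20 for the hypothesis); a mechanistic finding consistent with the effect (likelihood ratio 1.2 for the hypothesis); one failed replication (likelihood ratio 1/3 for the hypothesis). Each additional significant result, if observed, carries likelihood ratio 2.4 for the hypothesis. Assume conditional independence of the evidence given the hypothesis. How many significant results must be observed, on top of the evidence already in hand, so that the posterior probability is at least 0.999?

Prior odds = 0.077/0.923 = 77/923.
Combined Bayes factor of the evidence already in hand = 20 × 1.2 × (1/3) = 8.
Odds after that evidence = (77/923) × 8 = 616/923.
Target odds = 0.999/0.001 = 999.
Need 2.4ⁿ ≥ 999 ÷ (616/923) = 922077/616.
2.4⁸ = 429981696/390625 falls short of 922077/616 but 2.4⁹ ≈2641.81 reaches it, so n = 9.

9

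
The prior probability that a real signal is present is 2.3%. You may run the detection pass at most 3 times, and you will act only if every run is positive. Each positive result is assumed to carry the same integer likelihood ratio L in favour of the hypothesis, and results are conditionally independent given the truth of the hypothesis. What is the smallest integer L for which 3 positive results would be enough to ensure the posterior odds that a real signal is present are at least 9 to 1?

8

Prior odds = 0.023/0.977 = 23/977.
Target odds = 9.
Need L³ ≥ 9 ÷ (23/977) = 8793/23.
7³ = 343 < 8793/23 ≤ 512 = 8³, so L = 8.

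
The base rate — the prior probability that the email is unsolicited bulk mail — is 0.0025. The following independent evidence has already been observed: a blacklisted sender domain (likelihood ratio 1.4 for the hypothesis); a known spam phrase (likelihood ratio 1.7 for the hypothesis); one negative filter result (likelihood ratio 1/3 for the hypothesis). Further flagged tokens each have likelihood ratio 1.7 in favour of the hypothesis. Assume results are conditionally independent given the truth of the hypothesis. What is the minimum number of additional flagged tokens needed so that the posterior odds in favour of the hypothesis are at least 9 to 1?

Prior odds = 0.0025/0.9975 = 1/399.
Combined Bayes factor of the evidence already in hand = 1.4 × 1.7 × (1/3) = 119/150.
Odds after that evidence = (1/399) × 119/150 = 17/8550.
Target odds = 9.
Need 1.7ⁿ ≥ 9 ÷ (17/8550) = 76950/17.
1.7¹⁵ ≈2862.42 falls short of 76950/17 but 1.7¹⁶ ≈4866.12 reaches it, so n = 16.

16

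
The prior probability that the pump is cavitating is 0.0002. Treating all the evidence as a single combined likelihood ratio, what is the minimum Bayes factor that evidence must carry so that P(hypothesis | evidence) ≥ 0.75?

Prior odds = 0.0002/0.9998 = 1/4999.
Target odds = 0.75/0.25 = 3.
Required Bayes factor = 3 ÷ (1/4999) = 14997.

14997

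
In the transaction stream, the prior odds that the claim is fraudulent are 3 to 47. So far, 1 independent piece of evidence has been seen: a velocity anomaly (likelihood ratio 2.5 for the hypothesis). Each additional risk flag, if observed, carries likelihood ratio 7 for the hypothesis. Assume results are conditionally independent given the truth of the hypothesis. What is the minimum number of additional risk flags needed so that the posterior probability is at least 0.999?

5

Prior odds = 3/47.
Bayes factor of the evidence already in hand = 2.5.
Odds after that evidence = (3/47) × 2.5 = 15/94.
Target odds = 0.999/0.001 = 999.
Need 7ⁿ ≥ 999 ÷ (15/94) = 6260.4.
7⁴ = 2401 falls short of 6260.4 but 7⁵ = 16807 reaches it, so n = 5.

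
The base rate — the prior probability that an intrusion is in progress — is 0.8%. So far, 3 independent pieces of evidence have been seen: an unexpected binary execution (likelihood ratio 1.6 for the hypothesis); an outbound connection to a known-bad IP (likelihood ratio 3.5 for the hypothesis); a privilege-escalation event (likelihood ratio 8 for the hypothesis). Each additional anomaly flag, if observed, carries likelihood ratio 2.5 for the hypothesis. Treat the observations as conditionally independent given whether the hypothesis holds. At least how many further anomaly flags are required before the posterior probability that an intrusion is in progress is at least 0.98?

Prior odds = 0.008/0.992 = 1/124.
Combined Bayes factor of the evidence already in hand = 1.6 × 3.5 × 8 = 44.8.
Odds after that evidence = (1/124) × 44.8 = 56/155.
Target odds = 0.98/0.02 = 49.
Need 2.5ⁿ ≥ 49 ÷ (56/155) = 135.625.
2.5⁵ = 97.65625 falls short of 135.625 but 2.5⁶ = 244.140625 reaches it, so n = 6.

6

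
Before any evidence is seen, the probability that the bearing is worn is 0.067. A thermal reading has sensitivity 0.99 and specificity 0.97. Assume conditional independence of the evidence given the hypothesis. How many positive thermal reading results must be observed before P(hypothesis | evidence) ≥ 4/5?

Prior odds = 0.067/0.933 = 67/933.
False-positive rate = 1 − 0.97 = 0.03; likelihood ratio of a positive = 0.99/0.03 = 33.
Target odds: 0.8 ÷ 0.2 = 4.
Require 33ⁿ ≥ 4 ÷ (67/933) = 3732/67.
33¹ = 33 falls short of 3732/67 but 33² = 1089 reaches it, so n = 2.

2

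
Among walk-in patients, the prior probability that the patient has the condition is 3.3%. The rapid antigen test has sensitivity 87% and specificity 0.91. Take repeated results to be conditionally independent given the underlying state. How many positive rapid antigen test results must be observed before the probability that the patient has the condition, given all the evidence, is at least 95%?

3

Prior odds: 0.033 ÷ 0.967 = 33/967.
False-positive rate = 1 − 0.91 = 0.09; likelihood ratio of a positive = 0.87/0.09 = 29/3.
Target odds: 0.95 ÷ 0.05 = 19.
Need (33/967) × (29/3)ⁿ ≥ 19, i.e. (29/3)ⁿ ≥ 18373/33.
(29/3)² = 841/9 falls short of 18373/33 but (29/3)³ = 24389/27 reaches it, so n = 3.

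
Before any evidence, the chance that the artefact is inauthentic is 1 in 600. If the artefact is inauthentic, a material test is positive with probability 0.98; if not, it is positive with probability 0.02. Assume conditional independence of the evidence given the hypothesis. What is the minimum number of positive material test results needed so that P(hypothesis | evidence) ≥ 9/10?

Prior odds: (1/600) ÷ (599/600) = 1/599.
Likelihood ratio of a positive = 0.98/0.02 = 49.
Target posterior odds = 0.9/0.1 = 9.
Require 49ⁿ ≥ 9 ÷ (1/599) = 5391.
49² = 2401 falls short of 5391 but 49³ = 117649 reaches it, so n = 3.

3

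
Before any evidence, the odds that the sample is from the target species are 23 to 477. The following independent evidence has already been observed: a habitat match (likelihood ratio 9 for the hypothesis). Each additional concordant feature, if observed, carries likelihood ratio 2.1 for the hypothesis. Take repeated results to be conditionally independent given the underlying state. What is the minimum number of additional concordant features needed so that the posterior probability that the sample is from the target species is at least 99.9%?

Prior odds = 23/477.
Bayes factor of the evidence already in hand = 9.
Odds after that evidence = (23/477) × 9 = 23/53.
Target odds = 0.999/0.001 = 999.
Need 2.1ⁿ ≥ 999 ÷ (23/53) = 52947/23.
2.1¹⁰ ≈1667.99 falls short of 52947/23 but 2.1¹¹ ≈3502.78 reaches it, so n = 11.

11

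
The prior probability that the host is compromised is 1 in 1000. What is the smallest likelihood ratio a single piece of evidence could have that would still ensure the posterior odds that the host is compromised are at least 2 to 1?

Prior odds = 0.001/0.999 = 1/999.
Target odds = 2.
Required Bayes factor = 2 ÷ (1/999) = 1998.

1998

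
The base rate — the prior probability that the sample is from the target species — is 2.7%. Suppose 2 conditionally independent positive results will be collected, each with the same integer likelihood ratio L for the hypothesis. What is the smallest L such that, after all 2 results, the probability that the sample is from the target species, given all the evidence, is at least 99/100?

60

Prior odds = 0.027/0.973 = 27/973.
Target odds = 0.99/0.01 = 99.
Need L² ≥ 99 ÷ (27/973) = 10703/3.
59² = 3481 < 10703/3 ≤ 3600 = 60², so L = 60.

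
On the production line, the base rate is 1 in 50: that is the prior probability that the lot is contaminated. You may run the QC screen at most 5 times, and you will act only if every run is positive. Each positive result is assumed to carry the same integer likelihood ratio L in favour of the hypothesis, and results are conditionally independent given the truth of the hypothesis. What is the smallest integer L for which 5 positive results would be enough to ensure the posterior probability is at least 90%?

Prior odds = 0.02/0.98 = 1/49.
Target odds = 0.9/0.1 = 9.
Need L⁵ ≥ 9 ÷ (1/49) = 441.
3⁵ = 243 < 441 ≤ 1024 = 4⁵, so L = 4.

4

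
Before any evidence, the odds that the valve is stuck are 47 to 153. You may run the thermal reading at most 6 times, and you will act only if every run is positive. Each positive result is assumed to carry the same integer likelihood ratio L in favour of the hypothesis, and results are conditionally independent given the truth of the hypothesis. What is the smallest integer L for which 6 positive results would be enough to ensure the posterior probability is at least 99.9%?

4

Prior odds = 47/153.
Target odds = 0.999/0.001 = 999.
Need L⁶ ≥ 999 ÷ (47/153) = 152847/47.
3⁶ = 729 < 152847/47 ≤ 4096 = 4⁶, so L = 4.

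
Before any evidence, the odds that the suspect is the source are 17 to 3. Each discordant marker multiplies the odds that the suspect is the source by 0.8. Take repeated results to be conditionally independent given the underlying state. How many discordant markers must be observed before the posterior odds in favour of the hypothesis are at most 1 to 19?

Prior odds = 17/3.
Likelihood ratio per discordant marker = 0.8.
Target odds = 1/19.
Need (17/3) × 0.8ⁿ ≤ 1/19, i.e. 0.8ⁿ ≤ 3/323.
0.8²⁰ ≈0.0115292 is still above 3/323 but 0.8²¹ ≈0.00922337 is at or below it, so n = 21.

21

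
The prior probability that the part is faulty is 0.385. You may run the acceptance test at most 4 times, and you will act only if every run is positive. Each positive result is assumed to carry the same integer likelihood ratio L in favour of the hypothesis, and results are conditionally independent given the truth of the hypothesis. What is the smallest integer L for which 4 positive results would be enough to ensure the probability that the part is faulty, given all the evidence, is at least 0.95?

3

Prior odds = 0.385/0.615 = 77/123.
Target odds = 0.95/0.05 = 19.
Need L⁴ ≥ 19 ÷ (77/123) = 2337/77.
2⁴ = 16 < 2337/77 ≤ 81 = 3⁴, so L = 3.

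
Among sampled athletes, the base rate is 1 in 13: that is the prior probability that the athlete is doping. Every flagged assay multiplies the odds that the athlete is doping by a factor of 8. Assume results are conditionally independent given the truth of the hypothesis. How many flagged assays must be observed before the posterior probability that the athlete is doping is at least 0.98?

Prior odds: (1/13) ÷ (12/13) = 1/12.
Likelihood ratio per flagged assay = 8.
Target posterior odds = 0.98/0.02 = 49.
Need (1/12) × 8ⁿ ≥ 49, i.e. 8ⁿ ≥ 588.
8³ = 512 falls short of 588 but 8⁴ = 4096 reaches it, so n = 4.

4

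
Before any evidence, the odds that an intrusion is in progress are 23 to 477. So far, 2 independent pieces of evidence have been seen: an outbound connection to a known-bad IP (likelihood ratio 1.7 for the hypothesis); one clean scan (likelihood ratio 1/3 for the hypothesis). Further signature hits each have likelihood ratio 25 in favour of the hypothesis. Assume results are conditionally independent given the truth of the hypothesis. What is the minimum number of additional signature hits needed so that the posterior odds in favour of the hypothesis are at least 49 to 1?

3

Prior odds = 23/477.
Combined Bayes factor of the evidence already in hand = 1.7 × (1/3) = 17/30.
Odds after that evidence = (23/477) × 17/30 = 391/14310.
Target odds = 49.
Need 25ⁿ ≥ 49 ÷ (391/14310) = 701190/391.
25² = 625 falls short of 701190/391 but 25³ = 15625 reaches it, so n = 3.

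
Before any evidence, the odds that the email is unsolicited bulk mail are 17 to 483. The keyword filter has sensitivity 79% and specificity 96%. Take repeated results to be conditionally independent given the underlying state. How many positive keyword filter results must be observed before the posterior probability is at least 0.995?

Prior odds = 17/483.
False-positive rate = 1 − 0.96 = 0.04; likelihood ratio of a positive = 0.79/0.04 = 19.75.
Target posterior odds = 0.995/0.005 = 199.
Require 19.75ⁿ ≥ 199 ÷ (17/483) = 96117/17.
19.75² = 390.0625 falls short of 96117/17 but 19.75³ = 7703.734375 reaches it, so n = 3.

3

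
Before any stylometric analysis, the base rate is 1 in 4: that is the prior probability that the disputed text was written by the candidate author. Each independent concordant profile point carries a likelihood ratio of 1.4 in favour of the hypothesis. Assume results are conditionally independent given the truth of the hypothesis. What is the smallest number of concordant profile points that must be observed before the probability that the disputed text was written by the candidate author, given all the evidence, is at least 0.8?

Prior odds = 0.25/0.75 = 1/3.
Likelihood ratio per concordant profile point = 1.4.
Target posterior odds = 0.8/0.2 = 4.
Need (1/3) × 1.4ⁿ ≥ 4, i.e. 1.4ⁿ ≥ 12.
1.4⁷ = 823543/78125 falls short of 12 but 1.4⁸ = 5764801/390625 reaches it, so n = 8.

8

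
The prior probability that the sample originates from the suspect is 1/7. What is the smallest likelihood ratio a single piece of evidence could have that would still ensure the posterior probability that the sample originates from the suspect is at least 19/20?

114

Prior odds = (1/7)/(6/7) = 1/6.
Target odds = 0.95/0.05 = 19.
Required Bayes factor = 19 ÷ (1/6) = 114.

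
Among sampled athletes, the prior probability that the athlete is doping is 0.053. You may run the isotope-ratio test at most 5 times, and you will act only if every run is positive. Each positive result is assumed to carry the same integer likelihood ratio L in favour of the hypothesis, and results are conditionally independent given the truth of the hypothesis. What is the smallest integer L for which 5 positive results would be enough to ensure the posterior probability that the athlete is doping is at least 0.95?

Prior odds = 0.053/0.947 = 53/947.
Target odds = 0.95/0.05 = 19.
Need L⁵ ≥ 19 ÷ (53/947) = 17993/53.
3⁵ = 243 < 17993/53 ≤ 1024 = 4⁵, so L = 4.

4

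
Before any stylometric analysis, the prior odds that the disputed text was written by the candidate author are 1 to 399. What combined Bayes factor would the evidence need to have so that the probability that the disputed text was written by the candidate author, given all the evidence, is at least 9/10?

3591

Prior odds = 1/399.
Target odds = 0.9/0.1 = 9.
Required Bayes factor = 9 ÷ (1/399) = 3591.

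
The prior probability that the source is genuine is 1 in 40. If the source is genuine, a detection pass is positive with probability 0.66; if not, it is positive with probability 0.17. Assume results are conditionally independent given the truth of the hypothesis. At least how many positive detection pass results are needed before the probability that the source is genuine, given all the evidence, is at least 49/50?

Prior odds: 0.025 ÷ 0.975 = 1/39.
Likelihood ratio of a positive = 0.66/0.17 = 66/17.
Target posterior odds = 0.98/0.02 = 49.
Need (1/39) × (66/17)ⁿ ≥ 49, i.e. (66/17)ⁿ ≥ 1911.
(66/17)⁵ ≈882.013 falls short of 1911 but (66/17)⁶ ≈3424.29 reaches it, so n = 6.

6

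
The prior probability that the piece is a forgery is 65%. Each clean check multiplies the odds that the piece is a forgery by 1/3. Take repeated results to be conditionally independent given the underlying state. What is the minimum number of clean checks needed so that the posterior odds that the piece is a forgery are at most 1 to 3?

Prior odds = 0.65/0.35 = 13/7.
Likelihood ratio per clean check = 1/3.
Target odds = 1/3.
Need (13/7) × (1/3)ⁿ ≤ 1/3, i.e. (1/3)ⁿ ≤ 7/39.
(1/3)¹ = 1/3 is still above 7/39 but (1/3)² = 1/9 is at or below it, so n = 2.

2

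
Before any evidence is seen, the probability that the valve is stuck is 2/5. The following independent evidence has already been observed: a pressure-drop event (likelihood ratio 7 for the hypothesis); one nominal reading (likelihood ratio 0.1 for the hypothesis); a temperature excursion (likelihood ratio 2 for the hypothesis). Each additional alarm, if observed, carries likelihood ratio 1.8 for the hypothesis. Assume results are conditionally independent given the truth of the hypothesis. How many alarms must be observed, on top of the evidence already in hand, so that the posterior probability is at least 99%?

Prior odds = 0.4/0.6 = 2/3.
Combined Bayes factor of the evidence already in hand = 7 × 0.1 × 2 = 1.4.
Odds after that evidence = (2/3) × 1.4 = 14/15.
Target odds = 0.99/0.01 = 99.
Need 1.8ⁿ ≥ 99 ÷ (14/15) = 1485/14.
1.8⁷ = 4782969/78125 falls short of 1485/14 but 1.8⁸ = 43046721/390625 reaches it, so n = 8.

8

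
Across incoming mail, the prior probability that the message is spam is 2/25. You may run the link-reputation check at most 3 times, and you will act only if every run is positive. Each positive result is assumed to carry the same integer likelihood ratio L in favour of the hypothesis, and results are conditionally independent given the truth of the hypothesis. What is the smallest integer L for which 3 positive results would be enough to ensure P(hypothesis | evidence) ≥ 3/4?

4

Prior odds = 0.08/0.92 = 2/23.
Target odds = 0.75/0.25 = 3.
Need L³ ≥ 3 ÷ (2/23) = 34.5.
3³ = 27 < 34.5 ≤ 64 = 4³, so L = 4.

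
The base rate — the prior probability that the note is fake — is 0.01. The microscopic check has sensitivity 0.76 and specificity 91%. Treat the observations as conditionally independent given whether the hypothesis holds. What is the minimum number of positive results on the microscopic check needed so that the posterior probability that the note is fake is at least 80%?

3

Prior odds: 0.01 ÷ 0.99 = 1/99.
False-positive rate = 1 − 0.91 = 0.09; likelihood ratio of a positive = 0.76/0.09 = 76/9.
Target odds: 0.8 ÷ 0.2 = 4.
Require (76/9)ⁿ ≥ 4 ÷ (1/99) = 396.
(76/9)² = 5776/81 falls short of 396 but (76/9)³ = 438976/729 reaches it, so n = 3.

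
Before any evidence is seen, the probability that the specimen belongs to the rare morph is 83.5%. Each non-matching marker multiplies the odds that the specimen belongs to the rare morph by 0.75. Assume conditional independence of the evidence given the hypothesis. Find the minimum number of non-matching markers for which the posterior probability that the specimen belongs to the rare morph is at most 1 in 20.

Prior odds: 0.835 ÷ 0.165 = 167/33.
Likelihood ratio per non-matching marker = 0.75.
Target odds: 0.05 ÷ 0.95 = 1/19.
Need (167/33) × 0.75ⁿ ≤ 1/19, i.e. 0.75ⁿ ≤ 33/3173.
0.75¹⁵ ≈0.0133635 is still above 33/3173 but 0.75¹⁶ ≈0.0100226 is at or below it, so n = 16.

16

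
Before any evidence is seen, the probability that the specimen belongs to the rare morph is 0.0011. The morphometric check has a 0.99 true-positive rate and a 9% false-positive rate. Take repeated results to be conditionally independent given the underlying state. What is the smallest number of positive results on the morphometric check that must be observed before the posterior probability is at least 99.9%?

Prior odds: 0.0011 ÷ 0.9989 = 11/9989.
Likelihood ratio of a positive result = 0.99/0.09 = 11.
Target odds: 0.999 ÷ 0.001 = 999.
Require 11ⁿ ≥ 999 ÷ (11/9989) = 9979011/11.
11⁵ = 161051 falls short of 9979011/11 but 11⁶ = 1771561 reaches it, so n = 6.

6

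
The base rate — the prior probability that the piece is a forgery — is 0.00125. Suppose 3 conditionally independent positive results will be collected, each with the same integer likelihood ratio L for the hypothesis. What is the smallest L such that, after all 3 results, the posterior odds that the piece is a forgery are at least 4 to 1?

15

Prior odds = 0.00125/0.99875 = 1/799.
Target odds = 4.
Need L³ ≥ 4 ÷ (1/799) = 3196.
14³ = 2744 < 3196 ≤ 3375 = 15³, so L = 15.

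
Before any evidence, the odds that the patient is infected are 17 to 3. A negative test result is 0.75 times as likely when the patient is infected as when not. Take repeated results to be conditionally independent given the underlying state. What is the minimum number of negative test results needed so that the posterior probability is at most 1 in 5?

Prior odds = 17/3.
Likelihood ratio per negative test result = 0.75.
Target odds: 0.2 ÷ 0.8 = 0.25.
Require 0.75ⁿ ≤ 0.25 ÷ (17/3) = 3/68.
0.75¹⁰ = 59049/1048576 is still above 3/68 but 0.75¹¹ = 177147/4194304 is at or below it, so n = 11.

11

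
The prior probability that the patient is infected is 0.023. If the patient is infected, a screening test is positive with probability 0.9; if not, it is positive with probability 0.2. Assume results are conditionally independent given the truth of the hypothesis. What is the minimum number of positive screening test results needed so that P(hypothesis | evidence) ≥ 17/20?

4

Prior odds: 0.023 ÷ 0.977 = 23/977.
Likelihood ratio of a positive = 0.9/0.2 = 4.5.
Target odds: 0.85 ÷ 0.15 = 17/3.
Need (23/977) × 4.5ⁿ ≥ 17/3, i.e. 4.5ⁿ ≥ 16609/69.
4.5³ = 91.125 falls short of 16609/69 but 4.5⁴ = 410.0625 reaches it, so n = 4.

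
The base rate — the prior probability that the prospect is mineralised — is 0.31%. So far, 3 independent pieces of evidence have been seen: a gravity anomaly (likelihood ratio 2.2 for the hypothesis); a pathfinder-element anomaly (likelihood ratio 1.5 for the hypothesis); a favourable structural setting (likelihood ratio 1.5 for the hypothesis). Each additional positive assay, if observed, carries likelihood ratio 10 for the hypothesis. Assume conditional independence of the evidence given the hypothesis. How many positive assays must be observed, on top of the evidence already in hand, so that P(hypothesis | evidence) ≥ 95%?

Prior odds = 0.0031/0.9969 = 31/9969.
Combined Bayes factor of the evidence already in hand = 2.2 × 1.5 × 1.5 = 4.95.
Odds after that evidence = (31/9969) × 4.95 = 1023/66460.
Target odds = 0.95/0.05 = 19.
Need 10ⁿ ≥ 19 ÷ (1023/66460) = 1262740/1023.
10³ = 1000 falls short of 1262740/1023 but 10⁴ = 10000 reaches it, so n = 4.

4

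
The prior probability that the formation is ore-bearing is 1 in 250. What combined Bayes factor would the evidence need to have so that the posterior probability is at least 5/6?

1245

Prior odds = 0.004/0.996 = 1/249.
Target odds = (5/6)/(1/6) = 5.
Required Bayes factor = 5 ÷ (1/249) = 1245.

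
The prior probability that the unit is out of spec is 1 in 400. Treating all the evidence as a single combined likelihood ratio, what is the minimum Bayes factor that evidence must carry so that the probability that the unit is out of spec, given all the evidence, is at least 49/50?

19551

Prior odds = 0.0025/0.9975 = 1/399.
Target odds = 0.98/0.02 = 49.
Required Bayes factor = 49 ÷ (1/399) = 19551.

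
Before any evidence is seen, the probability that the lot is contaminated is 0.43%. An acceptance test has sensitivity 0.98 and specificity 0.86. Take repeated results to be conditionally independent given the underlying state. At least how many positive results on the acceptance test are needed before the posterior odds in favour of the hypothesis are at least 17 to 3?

4

Prior odds = 0.0043/0.9957 = 43/9957.
False-positive rate = 1 − 0.86 = 0.14; likelihood ratio of a positive = 0.98/0.14 = 7.
Target odds = 17/3.
Require 7ⁿ ≥ 17/3 ÷ (43/9957) = 56423/43.
7³ = 343 falls short of 56423/43 but 7⁴ = 2401 reaches it, so n = 4.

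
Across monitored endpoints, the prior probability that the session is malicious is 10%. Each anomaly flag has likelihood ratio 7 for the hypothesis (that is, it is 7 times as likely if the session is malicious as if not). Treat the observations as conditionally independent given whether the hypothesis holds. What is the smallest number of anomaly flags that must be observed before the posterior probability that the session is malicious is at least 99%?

Prior odds: 0.1 ÷ 0.9 = 1/9.
Likelihood ratio per anomaly flag = 7.
Target odds: 0.99 ÷ 0.01 = 99.
Need (1/9) × 7ⁿ ≥ 99, i.e. 7ⁿ ≥ 891.
7³ = 343 falls short of 891 but 7⁴ = 2401 reaches it, so n = 4.

4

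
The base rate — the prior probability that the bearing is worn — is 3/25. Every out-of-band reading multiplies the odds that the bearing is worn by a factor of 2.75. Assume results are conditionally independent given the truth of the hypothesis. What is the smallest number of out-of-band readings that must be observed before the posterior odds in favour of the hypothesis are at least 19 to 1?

Prior odds = 0.12/0.88 = 3/22.
Likelihood ratio per out-of-band reading = 2.75.
Target odds = 19.
Need (3/22) × 2.75ⁿ ≥ 19, i.e. 2.75ⁿ ≥ 418/3.
2.75⁴ = 57.19140625 falls short of 418/3 but 2.75⁵ = 161051/1024 reaches it, so n = 5.

5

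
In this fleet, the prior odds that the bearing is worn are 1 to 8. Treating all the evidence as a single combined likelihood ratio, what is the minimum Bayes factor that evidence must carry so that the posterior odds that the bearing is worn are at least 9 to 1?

72

Prior odds = 0.125.
Target odds = 9.
Required Bayes factor = 9 ÷ 0.125 = 72.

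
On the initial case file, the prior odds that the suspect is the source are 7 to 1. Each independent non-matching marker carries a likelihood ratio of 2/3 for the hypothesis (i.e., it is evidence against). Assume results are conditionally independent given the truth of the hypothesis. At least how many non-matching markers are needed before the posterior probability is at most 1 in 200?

18

Prior odds = 7.
Likelihood ratio per non-matching marker = 2/3.
Target posterior odds = 0.005/0.995 = 1/199.
Need 7 × (2/3)ⁿ ≤ 1/199, i.e. (2/3)ⁿ ≤ 1/1393.
(2/3)¹⁷ = 131072/129140163 is still above 1/1393 but (2/3)¹⁸ = 262144/387420489 is at or below it, so n = 18.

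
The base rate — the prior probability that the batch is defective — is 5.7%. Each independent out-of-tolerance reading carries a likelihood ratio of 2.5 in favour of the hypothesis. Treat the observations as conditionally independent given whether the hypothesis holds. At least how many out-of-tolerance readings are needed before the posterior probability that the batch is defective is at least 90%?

Prior odds = 0.057/0.943 = 57/943.
Likelihood ratio per out-of-tolerance reading = 2.5.
Target odds: 0.9 ÷ 0.1 = 9.
Need (57/943) × 2.5ⁿ ≥ 9, i.e. 2.5ⁿ ≥ 2829/19.
2.5⁵ = 97.65625 falls short of 2829/19 but 2.5⁶ = 244.140625 reaches it, so n = 6.

6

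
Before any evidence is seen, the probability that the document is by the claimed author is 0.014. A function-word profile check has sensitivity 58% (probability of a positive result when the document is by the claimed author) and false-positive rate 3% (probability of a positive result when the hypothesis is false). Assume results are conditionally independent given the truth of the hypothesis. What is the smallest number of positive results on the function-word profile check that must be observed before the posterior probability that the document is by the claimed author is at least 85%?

Prior odds: 0.014 ÷ 0.986 = 7/493.
Likelihood ratio of a positive result = 0.58/0.03 = 58/3.
Target odds: 0.85 ÷ 0.15 = 17/3.
Require (58/3)ⁿ ≥ 17/3 ÷ (7/493) = 8381/21.
(58/3)² = 3364/9 falls short of 8381/21 but (58/3)³ = 195112/27 reaches it, so n = 3.

3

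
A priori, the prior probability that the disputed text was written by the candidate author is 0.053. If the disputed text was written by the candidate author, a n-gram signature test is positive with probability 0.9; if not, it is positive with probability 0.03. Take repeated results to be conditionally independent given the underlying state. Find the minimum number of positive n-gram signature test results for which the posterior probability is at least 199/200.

Prior odds = 0.053/0.947 = 53/947.
Likelihood ratio of a positive = 0.9/0.03 = 30.
Target posterior odds = 0.995/0.005 = 199.
Need (53/947) × 30ⁿ ≥ 199, i.e. 30ⁿ ≥ 188453/53.
30² = 900 falls short of 188453/53 but 30³ = 27000 reaches it, so n = 3.

3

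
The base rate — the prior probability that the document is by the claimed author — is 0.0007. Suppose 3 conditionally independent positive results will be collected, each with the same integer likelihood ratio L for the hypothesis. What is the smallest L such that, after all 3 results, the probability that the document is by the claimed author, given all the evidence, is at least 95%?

31

Prior odds = 0.0007/0.9993 = 7/9993.
Target odds = 0.95/0.05 = 19.
Need L³ ≥ 19 ÷ (7/9993) = 189867/7.
30³ = 27000 < 189867/7 ≤ 29791 = 31³, so L = 31.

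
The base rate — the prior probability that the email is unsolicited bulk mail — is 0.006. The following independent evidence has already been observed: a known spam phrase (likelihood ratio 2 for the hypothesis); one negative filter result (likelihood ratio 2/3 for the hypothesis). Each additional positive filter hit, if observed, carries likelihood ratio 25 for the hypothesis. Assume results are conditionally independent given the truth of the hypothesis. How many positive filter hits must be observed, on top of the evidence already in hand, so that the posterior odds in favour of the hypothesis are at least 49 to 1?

Prior odds = 0.006/0.994 = 3/497.
Combined Bayes factor of the evidence already in hand = 2 × (2/3) = 4/3.
Odds after that evidence = (3/497) × 4/3 = 4/497.
Target odds = 49.
Need 25ⁿ ≥ 49 ÷ (4/497) = 6088.25.
25² = 625 falls short of 6088.25 but 25³ = 15625 reaches it, so n = 3.

3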